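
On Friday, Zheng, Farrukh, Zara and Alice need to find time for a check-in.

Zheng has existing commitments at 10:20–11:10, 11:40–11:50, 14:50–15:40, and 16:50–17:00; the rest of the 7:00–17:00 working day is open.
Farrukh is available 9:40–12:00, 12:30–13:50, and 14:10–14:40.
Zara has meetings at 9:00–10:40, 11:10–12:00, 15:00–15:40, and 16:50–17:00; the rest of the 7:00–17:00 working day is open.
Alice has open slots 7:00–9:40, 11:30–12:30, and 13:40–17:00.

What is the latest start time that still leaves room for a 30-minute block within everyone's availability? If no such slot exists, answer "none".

14:10

Zheng free within 07:00–17:00: 07:00–10:20, 11:10–11:40, 11:50–14:50, 15:40–16:50.
Zara free within 07:00–17:00: 07:00–09:00, 10:40–11:10, 12:00–15:00, 15:40–16:50.
Zheng ∩ Farrukh: 09:40–10:20, 11:10–11:40, 11:50–12:00, 12:30–13:50, 14:10–14:40.
Zheng ∩ Farrukh ∩ Zara: 12:30–13:50, 14:10–14:40.
Zheng ∩ Farrukh ∩ Zara ∩ Alice: 13:40–13:50, 14:10–14:40.
Windows ≥ 30 min: 14:10–14:40.
Latest start in the last window 14:10–14:40 is 14:40 − 30 min = 14:10.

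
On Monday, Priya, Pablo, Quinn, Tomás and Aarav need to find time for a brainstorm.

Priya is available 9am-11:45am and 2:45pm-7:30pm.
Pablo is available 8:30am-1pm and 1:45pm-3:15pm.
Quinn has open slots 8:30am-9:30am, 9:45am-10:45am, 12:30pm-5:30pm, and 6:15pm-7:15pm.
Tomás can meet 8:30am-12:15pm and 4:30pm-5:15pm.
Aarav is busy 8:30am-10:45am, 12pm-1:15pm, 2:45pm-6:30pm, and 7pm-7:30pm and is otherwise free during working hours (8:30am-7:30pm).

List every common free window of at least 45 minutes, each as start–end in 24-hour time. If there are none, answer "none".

none

Aarav free within 08:30–19:30: 10:45–12:00, 13:15–14:45, 18:30–19:00.
Priya ∩ Pablo: 09:00–11:45, 14:45–15:15.
Priya ∩ Pablo ∩ Quinn: 09:00–09:30, 09:45–10:45, 14:45–15:15.
Priya ∩ Pablo ∩ Quinn ∩ Tomás: 09:00–09:30, 09:45–10:45.
Priya ∩ Pablo ∩ Quinn ∩ Tomás ∩ Aarav: (none).
Windows ≥ 45 min: (none).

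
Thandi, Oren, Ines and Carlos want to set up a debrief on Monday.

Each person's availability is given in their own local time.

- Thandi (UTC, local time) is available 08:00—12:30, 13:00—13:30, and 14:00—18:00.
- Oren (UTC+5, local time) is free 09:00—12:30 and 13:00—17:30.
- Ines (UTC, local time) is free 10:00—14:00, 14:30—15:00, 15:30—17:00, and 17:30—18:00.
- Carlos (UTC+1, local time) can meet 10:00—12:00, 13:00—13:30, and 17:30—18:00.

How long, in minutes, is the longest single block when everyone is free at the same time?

Thandi → UTC: 08:00–12:30, 13:00–13:30, 14:00–18:00.
Oren → UTC: 04:00–07:30, 08:00–12:30.
Ines → UTC: 10:00–14:00, 14:30–15:00, 15:30–17:00, 17:30–18:00.
Carlos → UTC: 09:00–11:00, 12:00–12:30, 16:30–17:00.
Thandi ∩ Oren: 08:00–12:30.
Thandi ∩ Oren ∩ Ines: 10:00–12:30.
Thandi ∩ Oren ∩ Ines ∩ Carlos: 10:00–11:00, 12:00–12:30.
Common window lengths: 60, 30 min; longest is 60.

60 minutes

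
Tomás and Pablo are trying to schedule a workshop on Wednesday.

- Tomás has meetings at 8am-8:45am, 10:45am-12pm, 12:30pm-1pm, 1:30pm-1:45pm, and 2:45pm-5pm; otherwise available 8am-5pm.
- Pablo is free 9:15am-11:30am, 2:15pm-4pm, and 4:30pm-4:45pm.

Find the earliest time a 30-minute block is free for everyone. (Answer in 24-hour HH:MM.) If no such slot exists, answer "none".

Tomás free within 08:00–17:00: 08:45–10:45, 12:00–12:30, 13:00–13:30, 13:45–14:45.
Tomás ∩ Pablo: 09:15–10:45, 14:15–14:45.
Windows ≥ 30 min: 09:15–10:45, 14:15–14:45.
Earliest such window starts at 09:15.

09:15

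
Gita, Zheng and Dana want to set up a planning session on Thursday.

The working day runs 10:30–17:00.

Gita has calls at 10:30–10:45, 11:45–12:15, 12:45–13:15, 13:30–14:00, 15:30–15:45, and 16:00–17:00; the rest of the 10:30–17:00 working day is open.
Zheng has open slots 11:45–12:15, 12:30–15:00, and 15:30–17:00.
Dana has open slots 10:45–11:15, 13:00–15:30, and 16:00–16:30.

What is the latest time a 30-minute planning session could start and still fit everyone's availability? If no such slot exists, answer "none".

14:30

Gita free within 10:30–17:00: 10:45–11:45, 12:15–12:45, 13:15–13:30, 14:00–15:30, 15:45–16:00.
Gita ∩ Zheng: 12:30–12:45, 13:15–13:30, 14:00–15:00, 15:45–16:00.
Gita ∩ Zheng ∩ Dana: 13:15–13:30, 14:00–15:00.
Windows ≥ 30 min: 14:00–15:00.
Latest start in the last window 14:00–15:00 is 15:00 − 30 min = 14:30.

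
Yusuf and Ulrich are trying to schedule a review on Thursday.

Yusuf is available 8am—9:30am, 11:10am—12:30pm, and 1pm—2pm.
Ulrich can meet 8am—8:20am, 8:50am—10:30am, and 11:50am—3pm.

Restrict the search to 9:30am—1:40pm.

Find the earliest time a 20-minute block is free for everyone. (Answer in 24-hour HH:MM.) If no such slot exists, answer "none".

11:50

Yusuf ∩ Ulrich: 08:00–08:20, 08:50–09:30, 11:50–12:30, 13:00–14:00.
Restricted to 09:30–13:40: 11:50–12:30, 13:00–13:40.
Windows ≥ 20 min: 11:50–12:30, 13:00–13:40.
Earliest such window starts at 11:50.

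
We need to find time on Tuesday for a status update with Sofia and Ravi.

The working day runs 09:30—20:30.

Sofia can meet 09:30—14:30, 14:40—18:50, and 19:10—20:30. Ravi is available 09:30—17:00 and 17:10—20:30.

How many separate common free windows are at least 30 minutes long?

Sofia ∩ Ravi: 09:30–14:30, 14:40–17:00, 17:10–18:50, 19:10–20:30.
Windows ≥ 30 min: 09:30–14:30, 14:40–17:00, 17:10–18:50, 19:10–20:30.
That's 4 windows.

4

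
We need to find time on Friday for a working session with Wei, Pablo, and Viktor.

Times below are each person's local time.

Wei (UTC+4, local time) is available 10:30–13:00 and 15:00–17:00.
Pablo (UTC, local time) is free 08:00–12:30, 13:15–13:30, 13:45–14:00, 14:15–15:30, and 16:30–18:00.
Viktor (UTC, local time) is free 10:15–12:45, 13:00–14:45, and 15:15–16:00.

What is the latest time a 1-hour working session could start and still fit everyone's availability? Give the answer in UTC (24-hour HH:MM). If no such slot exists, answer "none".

11:30

Wei → UTC: 06:30–09:00, 11:00–13:00.
Pablo → UTC: 08:00–12:30, 13:15–13:30, 13:45–14:00, 14:15–15:30, 16:30–18:00.
Viktor → UTC: 10:15–12:45, 13:00–14:45, 15:15–16:00.
Wei ∩ Pablo: 08:00–09:00, 11:00–12:30.
Wei ∩ Pablo ∩ Viktor: 11:00–12:30.
Windows ≥ 60 min: 11:00–12:30.
Latest start in the last window 11:00–12:30 is 12:30 − 60 min = 11:30.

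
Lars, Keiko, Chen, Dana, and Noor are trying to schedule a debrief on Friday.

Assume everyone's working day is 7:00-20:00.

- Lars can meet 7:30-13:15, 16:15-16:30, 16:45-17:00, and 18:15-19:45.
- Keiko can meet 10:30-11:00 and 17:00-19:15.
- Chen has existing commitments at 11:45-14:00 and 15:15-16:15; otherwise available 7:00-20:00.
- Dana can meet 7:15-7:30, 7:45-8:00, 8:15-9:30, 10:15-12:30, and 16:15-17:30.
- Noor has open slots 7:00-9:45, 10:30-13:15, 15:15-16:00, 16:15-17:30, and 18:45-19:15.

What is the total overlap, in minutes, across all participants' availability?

30 minutes

Chen free within 07:00–20:00: 07:00–11:45, 14:00–15:15, 16:15–20:00.
Lars ∩ Keiko: 10:30–11:00, 18:15–19:15.
Lars ∩ Keiko ∩ Chen: 10:30–11:00, 18:15–19:15.
Lars ∩ Keiko ∩ Chen ∩ Dana: 10:30–11:00.
Lars ∩ Keiko ∩ Chen ∩ Dana ∩ Noor: 10:30–11:00.
Total common minutes: 30.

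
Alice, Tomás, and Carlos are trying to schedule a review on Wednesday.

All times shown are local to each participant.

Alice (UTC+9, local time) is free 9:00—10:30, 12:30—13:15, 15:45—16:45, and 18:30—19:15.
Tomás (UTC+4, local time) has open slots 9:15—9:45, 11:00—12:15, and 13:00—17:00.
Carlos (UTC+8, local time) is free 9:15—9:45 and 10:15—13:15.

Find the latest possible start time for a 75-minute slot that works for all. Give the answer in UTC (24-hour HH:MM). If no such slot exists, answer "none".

Alice → UTC: 00:00–01:30, 03:30–04:15, 06:45–07:45, 09:30–10:15.
Tomás → UTC: 05:15–05:45, 07:00–08:15, 09:00–13:00.
Carlos → UTC: 01:15–01:45, 02:15–05:15.
Alice ∩ Tomás: 07:00–07:45, 09:30–10:15.
Alice ∩ Tomás ∩ Carlos: (none).
Windows ≥ 75 min: (none).

none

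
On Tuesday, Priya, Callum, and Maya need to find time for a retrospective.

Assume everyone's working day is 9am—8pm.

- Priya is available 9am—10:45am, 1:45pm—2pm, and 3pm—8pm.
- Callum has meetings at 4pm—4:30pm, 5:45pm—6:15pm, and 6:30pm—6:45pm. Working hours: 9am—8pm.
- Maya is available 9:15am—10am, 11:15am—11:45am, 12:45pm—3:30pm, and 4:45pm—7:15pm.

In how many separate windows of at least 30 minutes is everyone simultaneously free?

Callum free within 09:00–20:00: 09:00–16:00, 16:30–17:45, 18:15–18:30, 18:45–20:00.
Priya ∩ Callum: 09:00–10:45, 13:45–14:00, 15:00–16:00, 16:30–17:45, 18:15–18:30, 18:45–20:00.
Priya ∩ Callum ∩ Maya: 09:15–10:00, 13:45–14:00, 15:00–15:30, 16:45–17:45, 18:15–18:30, 18:45–19:15.
Windows ≥ 30 min: 09:15–10:00, 15:00–15:30, 16:45–17:45, 18:45–19:15.
That's 4 windows.

4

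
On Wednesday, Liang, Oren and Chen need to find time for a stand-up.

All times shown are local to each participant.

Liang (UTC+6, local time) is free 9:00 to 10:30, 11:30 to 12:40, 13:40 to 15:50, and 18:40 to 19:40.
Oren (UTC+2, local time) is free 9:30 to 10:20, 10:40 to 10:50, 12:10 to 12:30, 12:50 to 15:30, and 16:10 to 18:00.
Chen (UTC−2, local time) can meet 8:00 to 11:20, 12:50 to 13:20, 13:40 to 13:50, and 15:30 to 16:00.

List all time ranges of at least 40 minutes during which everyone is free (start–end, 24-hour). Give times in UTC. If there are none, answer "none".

Liang → UTC: 03:00–04:30, 05:30–06:40, 07:40–09:50, 12:40–13:40.
Oren → UTC: 07:30–08:20, 08:40–08:50, 10:10–10:30, 10:50–13:30, 14:10–16:00.
Chen → UTC: 10:00–13:20, 14:50–15:20, 15:40–15:50, 17:30–18:00.
Liang ∩ Oren: 07:40–08:20, 08:40–08:50, 12:40–13:30.
Liang ∩ Oren ∩ Chen: 12:40–13:20.
Windows ≥ 40 min: 12:40–13:20.

12:40–13:20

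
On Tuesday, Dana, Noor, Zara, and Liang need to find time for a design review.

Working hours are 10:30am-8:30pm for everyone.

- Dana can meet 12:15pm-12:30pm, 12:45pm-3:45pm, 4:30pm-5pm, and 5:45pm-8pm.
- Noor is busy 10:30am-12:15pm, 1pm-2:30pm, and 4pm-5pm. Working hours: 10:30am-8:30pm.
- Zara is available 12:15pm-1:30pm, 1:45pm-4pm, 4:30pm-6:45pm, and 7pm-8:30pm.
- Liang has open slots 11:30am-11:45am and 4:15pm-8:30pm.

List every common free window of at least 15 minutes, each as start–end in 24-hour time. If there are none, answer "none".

17:45–18:45, 19:00–20:00

Noor free within 10:30–20:30: 12:15–13:00, 14:30–16:00, 17:00–20:30.
Dana ∩ Noor: 12:15–12:30, 12:45–13:00, 14:30–15:45, 17:45–20:00.
Dana ∩ Noor ∩ Zara: 12:15–12:30, 12:45–13:00, 14:30–15:45, 17:45–18:45, 19:00–20:00.
Dana ∩ Noor ∩ Zara ∩ Liang: 17:45–18:45, 19:00–20:00.
Windows ≥ 15 min: 17:45–18:45, 19:00–20:00.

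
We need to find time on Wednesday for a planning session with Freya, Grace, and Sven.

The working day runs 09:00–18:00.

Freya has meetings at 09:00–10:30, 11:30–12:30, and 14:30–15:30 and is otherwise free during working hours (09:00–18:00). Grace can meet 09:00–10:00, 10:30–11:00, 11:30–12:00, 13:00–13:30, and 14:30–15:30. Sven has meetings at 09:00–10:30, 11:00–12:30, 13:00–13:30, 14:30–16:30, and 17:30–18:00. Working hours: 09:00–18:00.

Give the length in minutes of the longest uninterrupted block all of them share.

30 minutes

Freya free within 09:00–18:00: 10:30–11:30, 12:30–14:30, 15:30–18:00.
Sven free within 09:00–18:00: 10:30–11:00, 12:30–13:00, 13:30–14:30, 16:30–17:30.
Freya ∩ Grace: 10:30–11:00, 13:00–13:30.
Freya ∩ Grace ∩ Sven: 10:30–11:00.
Single common window of 30 minutes.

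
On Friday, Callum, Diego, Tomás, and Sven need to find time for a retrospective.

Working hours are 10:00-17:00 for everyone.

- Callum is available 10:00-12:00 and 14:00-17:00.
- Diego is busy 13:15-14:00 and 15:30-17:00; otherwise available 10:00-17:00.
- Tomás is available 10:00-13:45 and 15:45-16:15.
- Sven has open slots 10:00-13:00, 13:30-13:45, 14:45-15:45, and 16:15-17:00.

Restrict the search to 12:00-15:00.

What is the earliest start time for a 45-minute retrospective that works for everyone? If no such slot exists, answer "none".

none

Diego free within 10:00–17:00: 10:00–13:15, 14:00–15:30.
Callum ∩ Diego: 10:00–12:00, 14:00–15:30.
Callum ∩ Diego ∩ Tomás: 10:00–12:00.
Callum ∩ Diego ∩ Tomás ∩ Sven: 10:00–12:00.
Restricted to 12:00–15:00: (none).
Windows ≥ 45 min: (none).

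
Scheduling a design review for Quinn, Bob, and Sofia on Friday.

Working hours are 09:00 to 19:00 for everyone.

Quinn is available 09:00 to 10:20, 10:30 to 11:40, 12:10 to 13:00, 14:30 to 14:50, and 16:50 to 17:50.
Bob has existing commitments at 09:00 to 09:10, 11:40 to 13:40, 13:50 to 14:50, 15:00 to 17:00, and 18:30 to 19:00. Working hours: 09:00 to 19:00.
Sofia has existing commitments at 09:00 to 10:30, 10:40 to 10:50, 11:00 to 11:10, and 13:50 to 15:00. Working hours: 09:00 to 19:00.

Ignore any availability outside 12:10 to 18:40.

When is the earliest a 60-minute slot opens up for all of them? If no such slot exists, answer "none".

Bob free within 09:00–19:00: 09:10–11:40, 13:40–13:50, 14:50–15:00, 17:00–18:30.
Sofia free within 09:00–19:00: 10:30–10:40, 10:50–11:00, 11:10–13:50, 15:00–19:00.
Quinn ∩ Bob: 09:10–10:20, 10:30–11:40, 17:00–17:50.
Quinn ∩ Bob ∩ Sofia: 10:30–10:40, 10:50–11:00, 11:10–11:40, 17:00–17:50.
Restricted to 12:10–18:40: 17:00–17:50.
Windows ≥ 60 min: (none).

none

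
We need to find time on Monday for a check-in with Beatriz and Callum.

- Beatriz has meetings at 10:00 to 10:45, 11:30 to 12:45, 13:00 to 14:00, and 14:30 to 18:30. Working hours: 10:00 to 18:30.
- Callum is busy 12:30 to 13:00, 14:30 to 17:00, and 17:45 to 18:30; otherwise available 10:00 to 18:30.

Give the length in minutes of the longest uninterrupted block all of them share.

Beatriz free within 10:00–18:30: 10:45–11:30, 12:45–13:00, 14:00–14:30.
Callum free within 10:00–18:30: 10:00–12:30, 13:00–14:30, 17:00–17:45.
Beatriz ∩ Callum: 10:45–11:30, 14:00–14:30.
Common window lengths: 45, 30 min; longest is 45.

45 minutes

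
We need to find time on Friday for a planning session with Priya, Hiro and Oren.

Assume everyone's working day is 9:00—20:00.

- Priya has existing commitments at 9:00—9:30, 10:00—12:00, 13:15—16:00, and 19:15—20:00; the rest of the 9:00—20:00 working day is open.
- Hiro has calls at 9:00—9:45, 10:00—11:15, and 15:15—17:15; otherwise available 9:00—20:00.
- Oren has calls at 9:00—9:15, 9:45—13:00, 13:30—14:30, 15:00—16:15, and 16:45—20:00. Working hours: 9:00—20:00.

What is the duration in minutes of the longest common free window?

Priya free within 09:00–20:00: 09:30–10:00, 12:00–13:15, 16:00–19:15.
Hiro free within 09:00–20:00: 09:45–10:00, 11:15–15:15, 17:15–20:00.
Oren free within 09:00–20:00: 09:15–09:45, 13:00–13:30, 14:30–15:00, 16:15–16:45.
Priya ∩ Hiro: 09:45–10:00, 12:00–13:15, 17:15–19:15.
Priya ∩ Hiro ∩ Oren: 13:00–13:15.
Single common window of 15 minutes.

15 minutes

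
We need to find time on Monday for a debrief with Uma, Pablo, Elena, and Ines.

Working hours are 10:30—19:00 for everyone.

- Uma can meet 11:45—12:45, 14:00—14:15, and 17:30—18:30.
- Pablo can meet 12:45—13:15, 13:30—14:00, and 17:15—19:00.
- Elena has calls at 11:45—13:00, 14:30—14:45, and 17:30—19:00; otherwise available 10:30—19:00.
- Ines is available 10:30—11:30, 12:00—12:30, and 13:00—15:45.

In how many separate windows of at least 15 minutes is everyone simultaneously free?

Elena free within 10:30–19:00: 10:30–11:45, 13:00–14:30, 14:45–17:30.
Uma ∩ Pablo: 17:30–18:30.
Uma ∩ Pablo ∩ Elena: (none).
Uma ∩ Pablo ∩ Elena ∩ Ines: (none).
Windows ≥ 15 min: (none).
That's 0 windows.

0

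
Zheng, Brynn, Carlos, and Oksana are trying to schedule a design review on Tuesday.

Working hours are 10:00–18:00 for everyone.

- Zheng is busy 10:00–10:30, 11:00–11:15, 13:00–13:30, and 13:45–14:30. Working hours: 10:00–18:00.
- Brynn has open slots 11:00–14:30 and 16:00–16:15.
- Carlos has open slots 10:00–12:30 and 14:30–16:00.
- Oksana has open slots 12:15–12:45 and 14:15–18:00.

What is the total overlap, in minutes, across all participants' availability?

15 minutes

Zheng free within 10:00–18:00: 10:30–11:00, 11:15–13:00, 13:30–13:45, 14:30–18:00.
Zheng ∩ Brynn: 11:15–13:00, 13:30–13:45, 16:00–16:15.
Zheng ∩ Brynn ∩ Carlos: 11:15–12:30.
Zheng ∩ Brynn ∩ Carlos ∩ Oksana: 12:15–12:30.
Total common minutes: 15.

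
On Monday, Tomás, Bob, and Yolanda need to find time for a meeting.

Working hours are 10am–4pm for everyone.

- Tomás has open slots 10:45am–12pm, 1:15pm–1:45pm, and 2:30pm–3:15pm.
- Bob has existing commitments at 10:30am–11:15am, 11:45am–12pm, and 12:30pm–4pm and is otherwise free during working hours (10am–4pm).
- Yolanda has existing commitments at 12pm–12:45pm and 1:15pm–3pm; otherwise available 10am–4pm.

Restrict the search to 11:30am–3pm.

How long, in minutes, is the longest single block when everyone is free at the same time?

15 minutes

Bob free within 10:00–16:00: 10:00–10:30, 11:15–11:45, 12:00–12:30.
Yolanda free within 10:00–16:00: 10:00–12:00, 12:45–13:15, 15:00–16:00.
Tomás ∩ Bob: 11:15–11:45.
Tomás ∩ Bob ∩ Yolanda: 11:15–11:45.
Restricted to 11:30–15:00: 11:30–11:45.
Single common window of 15 minutes.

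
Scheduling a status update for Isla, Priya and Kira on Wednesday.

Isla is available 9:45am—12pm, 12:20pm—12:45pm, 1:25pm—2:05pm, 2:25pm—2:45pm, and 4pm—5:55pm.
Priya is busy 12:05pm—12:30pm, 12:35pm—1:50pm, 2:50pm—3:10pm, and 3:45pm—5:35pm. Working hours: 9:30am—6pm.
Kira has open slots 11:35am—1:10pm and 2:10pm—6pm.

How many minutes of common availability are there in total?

Priya free within 09:30–18:00: 09:30–12:05, 12:30–12:35, 13:50–14:50, 15:10–15:45, 17:35–18:00.
Isla ∩ Priya: 09:45–12:00, 12:30–12:35, 13:50–14:05, 14:25–14:45, 17:35–17:55.
Isla ∩ Priya ∩ Kira: 11:35–12:00, 12:30–12:35, 14:25–14:45, 17:35–17:55.
Total common minutes: 25 + 5 + 20 + 20 = 70.

70 minutes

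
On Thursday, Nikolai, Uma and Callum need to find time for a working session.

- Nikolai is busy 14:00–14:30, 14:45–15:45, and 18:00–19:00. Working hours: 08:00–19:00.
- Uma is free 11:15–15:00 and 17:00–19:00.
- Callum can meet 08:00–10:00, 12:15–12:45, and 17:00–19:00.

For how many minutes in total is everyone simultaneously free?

90 minutes

Nikolai free within 08:00–19:00: 08:00–14:00, 14:30–14:45, 15:45–18:00.
Nikolai ∩ Uma: 11:15–14:00, 14:30–14:45, 17:00–18:00.
Nikolai ∩ Uma ∩ Callum: 12:15–12:45, 17:00–18:00.
Total common minutes: 30 + 60 = 90.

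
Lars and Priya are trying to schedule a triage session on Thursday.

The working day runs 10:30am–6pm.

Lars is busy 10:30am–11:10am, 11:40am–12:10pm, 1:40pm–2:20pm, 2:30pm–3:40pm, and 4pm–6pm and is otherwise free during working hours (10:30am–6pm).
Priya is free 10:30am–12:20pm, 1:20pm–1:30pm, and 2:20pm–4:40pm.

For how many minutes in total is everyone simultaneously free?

80 minutes

Lars free within 10:30–18:00: 11:10–11:40, 12:10–13:40, 14:20–14:30, 15:40–16:00.
Lars ∩ Priya: 11:10–11:40, 12:10–12:20, 13:20–13:30, 14:20–14:30, 15:40–16:00.
Total common minutes: 30 + 10 + 10 + 10 + 20 = 80.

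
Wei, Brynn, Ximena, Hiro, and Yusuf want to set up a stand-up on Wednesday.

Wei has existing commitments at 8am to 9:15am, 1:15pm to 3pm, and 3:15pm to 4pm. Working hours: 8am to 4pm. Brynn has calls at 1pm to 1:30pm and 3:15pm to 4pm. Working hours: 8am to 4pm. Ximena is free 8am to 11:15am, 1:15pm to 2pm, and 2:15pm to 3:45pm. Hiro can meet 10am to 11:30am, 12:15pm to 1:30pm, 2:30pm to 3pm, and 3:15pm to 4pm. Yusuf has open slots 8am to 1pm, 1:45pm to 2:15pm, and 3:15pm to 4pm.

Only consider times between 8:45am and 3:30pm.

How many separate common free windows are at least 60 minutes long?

1

Wei free within 08:00–16:00: 09:15–13:15, 15:00–15:15.
Brynn free within 08:00–16:00: 08:00–13:00, 13:30–15:15.
Wei ∩ Brynn: 09:15–13:00, 15:00–15:15.
Wei ∩ Brynn ∩ Ximena: 09:15–11:15, 15:00–15:15.
Wei ∩ Brynn ∩ Ximena ∩ Hiro: 10:00–11:15.
Wei ∩ Brynn ∩ Ximena ∩ Hiro ∩ Yusuf: 10:00–11:15.
Restricted to 08:45–15:30: 10:00–11:15.
Windows ≥ 60 min: 10:00–11:15.
That's 1 window.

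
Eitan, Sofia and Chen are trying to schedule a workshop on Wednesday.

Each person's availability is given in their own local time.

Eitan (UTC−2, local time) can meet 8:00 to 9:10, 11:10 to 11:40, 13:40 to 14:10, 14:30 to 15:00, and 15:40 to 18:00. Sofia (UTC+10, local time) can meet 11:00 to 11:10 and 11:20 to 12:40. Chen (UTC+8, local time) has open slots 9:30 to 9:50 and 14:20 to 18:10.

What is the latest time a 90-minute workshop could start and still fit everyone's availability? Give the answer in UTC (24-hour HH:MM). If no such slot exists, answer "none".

Eitan → UTC: 10:00–11:10, 13:10–13:40, 15:40–16:10, 16:30–17:00, 17:40–20:00.
Sofia → UTC: 01:00–01:10, 01:20–02:40.
Chen → UTC: 01:30–01:50, 06:20–10:10.
Eitan ∩ Sofia: (none).
Eitan ∩ Sofia ∩ Chen: (none).
Windows ≥ 90 min: (none).

none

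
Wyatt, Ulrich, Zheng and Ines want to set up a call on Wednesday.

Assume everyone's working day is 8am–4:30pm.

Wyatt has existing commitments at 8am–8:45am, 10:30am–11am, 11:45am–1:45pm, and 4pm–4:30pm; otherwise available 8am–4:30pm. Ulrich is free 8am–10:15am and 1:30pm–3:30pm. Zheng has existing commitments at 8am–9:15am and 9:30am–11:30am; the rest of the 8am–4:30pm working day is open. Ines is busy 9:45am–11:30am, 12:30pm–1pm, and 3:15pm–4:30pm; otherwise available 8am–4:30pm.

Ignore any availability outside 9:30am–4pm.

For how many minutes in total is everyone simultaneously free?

Wyatt free within 08:00–16:30: 08:45–10:30, 11:00–11:45, 13:45–16:00.
Zheng free within 08:00–16:30: 09:15–09:30, 11:30–16:30.
Ines free within 08:00–16:30: 08:00–09:45, 11:30–12:30, 13:00–15:15.
Wyatt ∩ Ulrich: 08:45–10:15, 13:45–15:30.
Wyatt ∩ Ulrich ∩ Zheng: 09:15–09:30, 13:45–15:30.
Wyatt ∩ Ulrich ∩ Zheng ∩ Ines: 09:15–09:30, 13:45–15:15.
Restricted to 09:30–16:00: 13:45–15:15.
Total common minutes: 90.

90 minutes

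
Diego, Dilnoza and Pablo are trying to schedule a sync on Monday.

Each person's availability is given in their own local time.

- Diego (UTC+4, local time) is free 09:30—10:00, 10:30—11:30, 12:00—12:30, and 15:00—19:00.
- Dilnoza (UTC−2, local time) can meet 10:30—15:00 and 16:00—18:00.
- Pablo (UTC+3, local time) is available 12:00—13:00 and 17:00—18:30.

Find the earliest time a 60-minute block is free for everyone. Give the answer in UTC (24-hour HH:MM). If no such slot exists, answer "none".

Diego → UTC: 05:30–06:00, 06:30–07:30, 08:00–08:30, 11:00–15:00.
Dilnoza → UTC: 12:30–17:00, 18:00–20:00.
Pablo → UTC: 09:00–10:00, 14:00–15:30.
Diego ∩ Dilnoza: 12:30–15:00.
Diego ∩ Dilnoza ∩ Pablo: 14:00–15:00.
Windows ≥ 60 min: 14:00–15:00.
Earliest such window starts at 14:00.

14:00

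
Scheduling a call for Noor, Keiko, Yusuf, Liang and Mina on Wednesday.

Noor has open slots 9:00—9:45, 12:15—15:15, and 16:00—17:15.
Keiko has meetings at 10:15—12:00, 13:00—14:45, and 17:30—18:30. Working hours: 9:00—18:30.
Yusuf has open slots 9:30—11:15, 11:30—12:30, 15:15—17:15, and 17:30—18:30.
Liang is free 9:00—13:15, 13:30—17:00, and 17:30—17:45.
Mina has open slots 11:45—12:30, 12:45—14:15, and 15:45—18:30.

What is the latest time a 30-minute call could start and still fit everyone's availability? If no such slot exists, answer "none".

16:30

Keiko free within 09:00–18:30: 09:00–10:15, 12:00–13:00, 14:45–17:30.
Noor ∩ Keiko: 09:00–09:45, 12:15–13:00, 14:45–15:15, 16:00–17:15.
Noor ∩ Keiko ∩ Yusuf: 09:30–09:45, 12:15–12:30, 16:00–17:15.
Noor ∩ Keiko ∩ Yusuf ∩ Liang: 09:30–09:45, 12:15–12:30, 16:00–17:00.
Noor ∩ Keiko ∩ Yusuf ∩ Liang ∩ Mina: 12:15–12:30, 16:00–17:00.
Windows ≥ 30 min: 16:00–17:00.
Latest start in the last window 16:00–17:00 is 17:00 − 30 min = 16:30.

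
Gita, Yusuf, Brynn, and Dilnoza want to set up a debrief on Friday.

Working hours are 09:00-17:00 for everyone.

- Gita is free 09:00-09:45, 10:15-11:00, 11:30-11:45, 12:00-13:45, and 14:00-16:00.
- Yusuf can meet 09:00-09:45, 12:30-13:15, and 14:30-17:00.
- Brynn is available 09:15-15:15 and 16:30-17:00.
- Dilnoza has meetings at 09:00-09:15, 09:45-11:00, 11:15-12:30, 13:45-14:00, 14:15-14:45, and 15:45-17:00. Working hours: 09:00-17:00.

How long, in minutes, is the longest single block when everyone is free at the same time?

Dilnoza free within 09:00–17:00: 09:15–09:45, 11:00–11:15, 12:30–13:45, 14:00–14:15, 14:45–15:45.
Gita ∩ Yusuf: 09:00–09:45, 12:30–13:15, 14:30–16:00.
Gita ∩ Yusuf ∩ Brynn: 09:15–09:45, 12:30–13:15, 14:30–15:15.
Gita ∩ Yusuf ∩ Brynn ∩ Dilnoza: 09:15–09:45, 12:30–13:15, 14:45–15:15.
Common window lengths: 30, 45, 30 min; longest is 45.

45 minutes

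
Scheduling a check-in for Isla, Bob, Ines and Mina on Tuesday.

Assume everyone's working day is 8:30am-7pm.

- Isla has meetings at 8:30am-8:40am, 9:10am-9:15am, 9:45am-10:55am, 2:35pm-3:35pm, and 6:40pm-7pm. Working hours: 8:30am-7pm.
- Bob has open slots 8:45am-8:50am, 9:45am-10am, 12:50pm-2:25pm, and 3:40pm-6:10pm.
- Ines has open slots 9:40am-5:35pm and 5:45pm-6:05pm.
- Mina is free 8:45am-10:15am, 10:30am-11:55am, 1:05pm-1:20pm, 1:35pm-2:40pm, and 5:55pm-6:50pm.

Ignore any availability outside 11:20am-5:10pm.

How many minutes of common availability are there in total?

65 minutes

Isla free within 08:30–19:00: 08:40–09:10, 09:15–09:45, 10:55–14:35, 15:35–18:40.
Isla ∩ Bob: 08:45–08:50, 12:50–14:25, 15:40–18:10.
Isla ∩ Bob ∩ Ines: 12:50–14:25, 15:40–17:35, 17:45–18:05.
Isla ∩ Bob ∩ Ines ∩ Mina: 13:05–13:20, 13:35–14:25, 17:55–18:05.
Restricted to 11:20–17:10: 13:05–13:20, 13:35–14:25.
Total common minutes: 15 + 50 = 65.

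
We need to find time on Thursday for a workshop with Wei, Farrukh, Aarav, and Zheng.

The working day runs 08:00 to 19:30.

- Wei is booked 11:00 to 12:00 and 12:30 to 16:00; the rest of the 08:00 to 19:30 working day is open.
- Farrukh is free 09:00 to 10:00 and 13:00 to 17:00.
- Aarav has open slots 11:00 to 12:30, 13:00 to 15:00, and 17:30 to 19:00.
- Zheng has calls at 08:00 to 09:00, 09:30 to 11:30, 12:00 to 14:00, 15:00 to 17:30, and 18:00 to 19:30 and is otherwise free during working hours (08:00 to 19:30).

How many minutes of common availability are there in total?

0 minutes

Wei free within 08:00–19:30: 08:00–11:00, 12:00–12:30, 16:00–19:30.
Zheng free within 08:00–19:30: 09:00–09:30, 11:30–12:00, 14:00–15:00, 17:30–18:00.
Wei ∩ Farrukh: 09:00–10:00, 16:00–17:00.
Wei ∩ Farrukh ∩ Aarav: (none).
Wei ∩ Farrukh ∩ Aarav ∩ Zheng: (none).
Total common minutes: 0.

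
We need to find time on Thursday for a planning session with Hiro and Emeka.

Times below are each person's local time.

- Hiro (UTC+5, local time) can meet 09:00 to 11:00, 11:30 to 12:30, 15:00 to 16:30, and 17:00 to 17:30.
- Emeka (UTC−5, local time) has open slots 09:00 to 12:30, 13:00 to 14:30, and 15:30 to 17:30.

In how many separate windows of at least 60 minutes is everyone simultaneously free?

0

Hiro → UTC: 04:00–06:00, 06:30–07:30, 10:00–11:30, 12:00–12:30.
Emeka → UTC: 14:00–17:30, 18:00–19:30, 20:30–22:30.
Hiro ∩ Emeka: (none).
Windows ≥ 60 min: (none).
That's 0 windows.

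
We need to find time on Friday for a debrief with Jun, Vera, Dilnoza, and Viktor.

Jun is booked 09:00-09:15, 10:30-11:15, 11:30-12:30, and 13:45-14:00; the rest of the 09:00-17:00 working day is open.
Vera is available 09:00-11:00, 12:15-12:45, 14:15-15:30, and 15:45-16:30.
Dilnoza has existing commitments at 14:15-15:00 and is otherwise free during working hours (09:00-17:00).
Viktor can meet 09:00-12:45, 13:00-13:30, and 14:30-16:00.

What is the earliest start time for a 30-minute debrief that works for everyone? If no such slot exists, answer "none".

Jun free within 09:00–17:00: 09:15–10:30, 11:15–11:30, 12:30–13:45, 14:00–17:00.
Dilnoza free within 09:00–17:00: 09:00–14:15, 15:00–17:00.
Jun ∩ Vera: 09:15–10:30, 12:30–12:45, 14:15–15:30, 15:45–16:30.
Jun ∩ Vera ∩ Dilnoza: 09:15–10:30, 12:30–12:45, 15:00–15:30, 15:45–16:30.
Jun ∩ Vera ∩ Dilnoza ∩ Viktor: 09:15–10:30, 12:30–12:45, 15:00–15:30, 15:45–16:00.
Windows ≥ 30 min: 09:15–10:30, 15:00–15:30.
Earliest such window starts at 09:15.

09:15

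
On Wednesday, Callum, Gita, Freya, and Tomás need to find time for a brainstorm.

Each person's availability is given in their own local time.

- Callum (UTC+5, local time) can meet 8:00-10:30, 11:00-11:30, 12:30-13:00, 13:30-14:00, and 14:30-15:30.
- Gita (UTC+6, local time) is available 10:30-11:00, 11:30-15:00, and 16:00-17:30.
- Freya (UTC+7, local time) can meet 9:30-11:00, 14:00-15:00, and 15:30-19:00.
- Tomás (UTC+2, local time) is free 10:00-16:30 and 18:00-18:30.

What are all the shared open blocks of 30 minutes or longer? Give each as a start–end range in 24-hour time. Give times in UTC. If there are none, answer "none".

08:30–09:00, 10:00–10:30

Callum → UTC: 03:00–05:30, 06:00–06:30, 07:30–08:00, 08:30–09:00, 09:30–10:30.
Gita → UTC: 04:30–05:00, 05:30–09:00, 10:00–11:30.
Freya → UTC: 02:30–04:00, 07:00–08:00, 08:30–12:00.
Tomás → UTC: 08:00–14:30, 16:00–16:30.
Callum ∩ Gita: 04:30–05:00, 06:00–06:30, 07:30–08:00, 08:30–09:00, 10:00–10:30.
Callum ∩ Gita ∩ Freya: 07:30–08:00, 08:30–09:00, 10:00–10:30.
Callum ∩ Gita ∩ Freya ∩ Tomás: 08:30–09:00, 10:00–10:30.
Windows ≥ 30 min: 08:30–09:00, 10:00–10:30.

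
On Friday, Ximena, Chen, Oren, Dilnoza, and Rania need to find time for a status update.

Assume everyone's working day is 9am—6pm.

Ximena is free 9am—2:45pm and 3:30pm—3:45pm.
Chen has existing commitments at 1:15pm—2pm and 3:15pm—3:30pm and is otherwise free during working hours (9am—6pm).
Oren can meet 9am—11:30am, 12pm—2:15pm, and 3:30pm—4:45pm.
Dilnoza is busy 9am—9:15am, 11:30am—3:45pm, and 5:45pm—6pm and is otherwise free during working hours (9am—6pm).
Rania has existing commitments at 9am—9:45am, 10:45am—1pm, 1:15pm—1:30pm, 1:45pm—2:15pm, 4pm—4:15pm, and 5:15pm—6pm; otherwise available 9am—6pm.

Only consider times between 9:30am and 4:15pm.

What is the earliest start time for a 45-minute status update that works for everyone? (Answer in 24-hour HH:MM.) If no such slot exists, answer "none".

Chen free within 09:00–18:00: 09:00–13:15, 14:00–15:15, 15:30–18:00.
Dilnoza free within 09:00–18:00: 09:15–11:30, 15:45–17:45.
Rania free within 09:00–18:00: 09:45–10:45, 13:00–13:15, 13:30–13:45, 14:15–16:00, 16:15–17:15.
Ximena ∩ Chen: 09:00–13:15, 14:00–14:45, 15:30–15:45.
Ximena ∩ Chen ∩ Oren: 09:00–11:30, 12:00–13:15, 14:00–14:15, 15:30–15:45.
Ximena ∩ Chen ∩ Oren ∩ Dilnoza: 09:15–11:30.
Ximena ∩ Chen ∩ Oren ∩ Dilnoza ∩ Rania: 09:45–10:45.
Restricted to 09:30–16:15: 09:45–10:45.
Windows ≥ 45 min: 09:45–10:45.
Earliest such window starts at 09:45.

09:45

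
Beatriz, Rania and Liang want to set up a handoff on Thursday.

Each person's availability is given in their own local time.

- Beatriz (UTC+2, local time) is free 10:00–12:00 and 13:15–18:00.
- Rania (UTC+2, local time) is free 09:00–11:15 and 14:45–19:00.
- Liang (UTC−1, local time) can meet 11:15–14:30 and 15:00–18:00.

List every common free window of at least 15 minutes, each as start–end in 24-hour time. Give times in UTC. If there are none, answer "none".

12:45–15:30

Beatriz → UTC: 08:00–10:00, 11:15–16:00.
Rania → UTC: 07:00–09:15, 12:45–17:00.
Liang → UTC: 12:15–15:30, 16:00–19:00.
Beatriz ∩ Rania: 08:00–09:15, 12:45–16:00.
Beatriz ∩ Rania ∩ Liang: 12:45–15:30.
Windows ≥ 15 min: 12:45–15:30.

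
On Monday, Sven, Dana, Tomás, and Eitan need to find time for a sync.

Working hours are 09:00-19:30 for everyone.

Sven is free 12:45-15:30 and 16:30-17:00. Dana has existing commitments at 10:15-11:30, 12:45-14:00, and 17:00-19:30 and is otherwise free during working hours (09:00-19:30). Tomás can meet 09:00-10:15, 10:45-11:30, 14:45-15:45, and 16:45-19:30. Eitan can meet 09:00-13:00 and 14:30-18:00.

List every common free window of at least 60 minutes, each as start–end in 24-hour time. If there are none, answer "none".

Dana free within 09:00–19:30: 09:00–10:15, 11:30–12:45, 14:00–17:00.
Sven ∩ Dana: 14:00–15:30, 16:30–17:00.
Sven ∩ Dana ∩ Tomás: 14:45–15:30, 16:45–17:00.
Sven ∩ Dana ∩ Tomás ∩ Eitan: 14:45–15:30, 16:45–17:00.
Windows ≥ 60 min: (none).

none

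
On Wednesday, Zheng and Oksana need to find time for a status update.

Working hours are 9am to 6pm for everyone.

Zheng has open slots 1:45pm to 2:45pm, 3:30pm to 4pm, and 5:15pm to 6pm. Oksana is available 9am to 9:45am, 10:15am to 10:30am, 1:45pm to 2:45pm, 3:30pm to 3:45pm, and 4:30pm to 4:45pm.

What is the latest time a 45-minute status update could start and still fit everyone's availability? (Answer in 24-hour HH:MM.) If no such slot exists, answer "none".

Zheng ∩ Oksana: 13:45–14:45, 15:30–15:45.
Windows ≥ 45 min: 13:45–14:45.
Latest start in the last window 13:45–14:45 is 14:45 − 45 min = 14:00.

14:00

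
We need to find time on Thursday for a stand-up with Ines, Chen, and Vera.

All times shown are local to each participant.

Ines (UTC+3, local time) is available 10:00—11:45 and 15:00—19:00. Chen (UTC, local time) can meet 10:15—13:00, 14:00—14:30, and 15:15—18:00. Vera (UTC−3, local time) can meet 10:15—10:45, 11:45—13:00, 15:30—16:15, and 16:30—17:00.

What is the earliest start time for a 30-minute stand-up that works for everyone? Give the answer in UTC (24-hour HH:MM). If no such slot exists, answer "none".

Ines → UTC: 07:00–08:45, 12:00–16:00.
Chen → UTC: 10:15–13:00, 14:00–14:30, 15:15–18:00.
Vera → UTC: 13:15–13:45, 14:45–16:00, 18:30–19:15, 19:30–20:00.
Ines ∩ Chen: 12:00–13:00, 14:00–14:30, 15:15–16:00.
Ines ∩ Chen ∩ Vera: 15:15–16:00.
Windows ≥ 30 min: 15:15–16:00.
Earliest such window starts at 15:15.

15:15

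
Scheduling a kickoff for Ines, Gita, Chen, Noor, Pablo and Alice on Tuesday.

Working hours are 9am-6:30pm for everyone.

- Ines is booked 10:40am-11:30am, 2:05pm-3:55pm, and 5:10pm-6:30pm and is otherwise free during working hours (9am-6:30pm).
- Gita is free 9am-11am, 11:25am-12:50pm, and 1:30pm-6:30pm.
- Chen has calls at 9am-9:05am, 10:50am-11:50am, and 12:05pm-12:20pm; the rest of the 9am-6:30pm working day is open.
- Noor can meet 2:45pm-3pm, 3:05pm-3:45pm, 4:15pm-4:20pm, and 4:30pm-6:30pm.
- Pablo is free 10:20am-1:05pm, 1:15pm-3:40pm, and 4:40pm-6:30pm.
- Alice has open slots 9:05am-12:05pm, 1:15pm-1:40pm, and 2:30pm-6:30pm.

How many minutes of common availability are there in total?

30 minutes

Ines free within 09:00–18:30: 09:00–10:40, 11:30–14:05, 15:55–17:10.
Chen free within 09:00–18:30: 09:05–10:50, 11:50–12:05, 12:20–18:30.
Ines ∩ Gita: 09:00–10:40, 11:30–12:50, 13:30–14:05, 15:55–17:10.
Ines ∩ Gita ∩ Chen: 09:05–10:40, 11:50–12:05, 12:20–12:50, 13:30–14:05, 15:55–17:10.
Ines ∩ Gita ∩ Chen ∩ Noor: 16:15–16:20, 16:30–17:10.
Ines ∩ Gita ∩ Chen ∩ Noor ∩ Pablo: 16:40–17:10.
Ines ∩ Gita ∩ Chen ∩ Noor ∩ Pablo ∩ Alice: 16:40–17:10.
Total common minutes: 30.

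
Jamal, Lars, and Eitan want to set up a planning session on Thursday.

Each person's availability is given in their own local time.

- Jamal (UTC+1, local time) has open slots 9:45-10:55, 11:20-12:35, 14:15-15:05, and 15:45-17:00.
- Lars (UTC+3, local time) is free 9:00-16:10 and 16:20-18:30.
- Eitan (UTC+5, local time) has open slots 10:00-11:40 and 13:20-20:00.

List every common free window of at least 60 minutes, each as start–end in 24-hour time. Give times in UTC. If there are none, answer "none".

08:45–09:55, 10:20–11:35

Jamal → UTC: 08:45–09:55, 10:20–11:35, 13:15–14:05, 14:45–16:00.
Lars → UTC: 06:00–13:10, 13:20–15:30.
Eitan → UTC: 05:00–06:40, 08:20–15:00.
Jamal ∩ Lars: 08:45–09:55, 10:20–11:35, 13:20–14:05, 14:45–15:30.
Jamal ∩ Lars ∩ Eitan: 08:45–09:55, 10:20–11:35, 13:20–14:05, 14:45–15:00.
Windows ≥ 60 min: 08:45–09:55, 10:20–11:35.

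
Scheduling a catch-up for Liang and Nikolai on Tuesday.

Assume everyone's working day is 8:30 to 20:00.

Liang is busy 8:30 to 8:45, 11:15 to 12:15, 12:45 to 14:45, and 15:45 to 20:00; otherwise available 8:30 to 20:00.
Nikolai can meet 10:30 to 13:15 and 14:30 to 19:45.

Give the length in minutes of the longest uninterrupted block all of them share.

Liang free within 08:30–20:00: 08:45–11:15, 12:15–12:45, 14:45–15:45.
Liang ∩ Nikolai: 10:30–11:15, 12:15–12:45, 14:45–15:45.
Common window lengths: 45, 30, 60 min; longest is 60.

60 minutes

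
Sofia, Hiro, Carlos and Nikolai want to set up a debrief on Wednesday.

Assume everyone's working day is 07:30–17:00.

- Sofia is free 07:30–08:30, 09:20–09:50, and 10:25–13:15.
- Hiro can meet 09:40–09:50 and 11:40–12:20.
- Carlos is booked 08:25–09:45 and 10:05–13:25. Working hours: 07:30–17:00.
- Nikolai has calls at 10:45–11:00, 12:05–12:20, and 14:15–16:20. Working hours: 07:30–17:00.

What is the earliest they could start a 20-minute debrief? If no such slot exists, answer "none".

Carlos free within 07:30–17:00: 07:30–08:25, 09:45–10:05, 13:25–17:00.
Nikolai free within 07:30–17:00: 07:30–10:45, 11:00–12:05, 12:20–14:15, 16:20–17:00.
Sofia ∩ Hiro: 09:40–09:50, 11:40–12:20.
Sofia ∩ Hiro ∩ Carlos: 09:45–09:50.
Sofia ∩ Hiro ∩ Carlos ∩ Nikolai: 09:45–09:50.
Windows ≥ 20 min: (none).

none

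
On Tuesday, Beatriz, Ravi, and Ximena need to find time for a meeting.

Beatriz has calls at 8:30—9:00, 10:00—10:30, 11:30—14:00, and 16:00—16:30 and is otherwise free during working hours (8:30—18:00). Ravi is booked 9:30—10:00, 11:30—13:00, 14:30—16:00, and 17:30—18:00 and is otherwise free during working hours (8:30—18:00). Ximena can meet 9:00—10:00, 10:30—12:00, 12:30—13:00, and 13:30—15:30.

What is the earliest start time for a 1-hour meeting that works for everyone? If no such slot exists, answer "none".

10:30

Beatriz free within 08:30–18:00: 09:00–10:00, 10:30–11:30, 14:00–16:00, 16:30–18:00.
Ravi free within 08:30–18:00: 08:30–09:30, 10:00–11:30, 13:00–14:30, 16:00–17:30.
Beatriz ∩ Ravi: 09:00–09:30, 10:30–11:30, 14:00–14:30, 16:30–17:30.
Beatriz ∩ Ravi ∩ Ximena: 09:00–09:30, 10:30–11:30, 14:00–14:30.
Windows ≥ 60 min: 10:30–11:30.
Earliest such window starts at 10:30.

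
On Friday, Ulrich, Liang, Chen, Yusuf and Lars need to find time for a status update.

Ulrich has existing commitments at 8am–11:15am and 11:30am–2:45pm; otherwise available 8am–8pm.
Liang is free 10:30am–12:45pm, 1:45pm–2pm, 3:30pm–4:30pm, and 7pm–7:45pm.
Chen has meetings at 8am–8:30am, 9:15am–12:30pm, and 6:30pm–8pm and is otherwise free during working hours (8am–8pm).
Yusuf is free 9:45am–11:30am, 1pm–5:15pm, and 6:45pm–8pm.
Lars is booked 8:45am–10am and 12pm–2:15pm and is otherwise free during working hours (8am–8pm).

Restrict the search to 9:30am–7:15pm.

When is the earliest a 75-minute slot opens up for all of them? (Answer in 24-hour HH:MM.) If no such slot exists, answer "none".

none

Ulrich free within 08:00–20:00: 11:15–11:30, 14:45–20:00.
Chen free within 08:00–20:00: 08:30–09:15, 12:30–18:30.
Lars free within 08:00–20:00: 08:00–08:45, 10:00–12:00, 14:15–20:00.
Ulrich ∩ Liang: 11:15–11:30, 15:30–16:30, 19:00–19:45.
Ulrich ∩ Liang ∩ Chen: 15:30–16:30.
Ulrich ∩ Liang ∩ Chen ∩ Yusuf: 15:30–16:30.
Ulrich ∩ Liang ∩ Chen ∩ Yusuf ∩ Lars: 15:30–16:30.
Restricted to 09:30–19:15: 15:30–16:30.
Windows ≥ 75 min: (none).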